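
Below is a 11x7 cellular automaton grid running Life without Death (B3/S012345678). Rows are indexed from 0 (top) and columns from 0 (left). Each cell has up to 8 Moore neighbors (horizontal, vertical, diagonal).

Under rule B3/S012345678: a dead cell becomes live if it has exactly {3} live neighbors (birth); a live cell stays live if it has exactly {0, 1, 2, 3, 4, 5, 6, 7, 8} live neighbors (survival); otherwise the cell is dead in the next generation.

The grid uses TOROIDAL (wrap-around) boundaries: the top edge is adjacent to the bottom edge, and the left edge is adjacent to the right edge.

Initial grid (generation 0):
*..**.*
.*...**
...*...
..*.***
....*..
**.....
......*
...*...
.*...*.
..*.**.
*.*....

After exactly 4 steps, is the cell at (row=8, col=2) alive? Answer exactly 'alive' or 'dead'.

Answer: alive

Derivation:
Simulating step by step:
Generation 0 (given above): 24 live cells
Generation 1: 38 live cells
*.***.*
.***.**
*.**...
..*.***
**.**.*
**.....
*.....*
...*...
.***.*.
..*****
*.*....
Generation 2: 47 live cells
*.***.*
.***.**
*.**...
..*.***
**.**.*
***..*.
**....*
**.**.*
.***.**
*.*****
*.*....
Generation 3: 51 live cells
*.***.*
.***.**
*.**...
..*.***
**.**.*
******.
**.**.*
**.**.*
.***.**
*.*****
*.*....
Generation 4: 51 live cells
*.***.*
.***.**
*.**...
..*.***
**.**.*
******.
**.**.*
**.**.*
.***.**
*.*****
*.*....

Cell (8,2) at generation 4: 1 -> alive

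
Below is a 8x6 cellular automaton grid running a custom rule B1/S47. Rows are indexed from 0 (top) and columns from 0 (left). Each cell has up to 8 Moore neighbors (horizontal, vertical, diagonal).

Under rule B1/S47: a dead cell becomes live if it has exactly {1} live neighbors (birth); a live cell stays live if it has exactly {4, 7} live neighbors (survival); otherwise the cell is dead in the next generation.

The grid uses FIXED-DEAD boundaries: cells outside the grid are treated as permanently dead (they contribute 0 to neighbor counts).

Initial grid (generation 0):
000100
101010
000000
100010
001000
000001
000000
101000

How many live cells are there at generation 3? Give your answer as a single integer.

Answer: 11

Derivation:
Simulating step by step:
Generation 0 (given above): 10 live cells
Generation 1: 17 live cells
100001
000001
001000
001001
100000
011110
101111
000100
Generation 2: 10 live cells
010000
101100
000000
100010
000000
011010
000000
100000
Generation 3: 11 live cells
000010
000010
000001
010101
000000
100001
000011
010000
Population at generation 3: 11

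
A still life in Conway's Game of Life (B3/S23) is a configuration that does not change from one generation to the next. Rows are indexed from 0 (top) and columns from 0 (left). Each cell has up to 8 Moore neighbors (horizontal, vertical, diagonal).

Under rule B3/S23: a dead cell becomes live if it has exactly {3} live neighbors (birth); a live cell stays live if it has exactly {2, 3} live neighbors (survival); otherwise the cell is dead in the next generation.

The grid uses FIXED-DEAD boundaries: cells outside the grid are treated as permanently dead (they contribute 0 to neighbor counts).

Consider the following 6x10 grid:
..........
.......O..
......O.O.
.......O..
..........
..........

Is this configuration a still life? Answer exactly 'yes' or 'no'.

Compute generation 1 and compare to generation 0 (given above):
Generation 1:
..........
.......O..
......O.O.
.......O..
..........
..........
The grids are IDENTICAL -> still life.

Answer: yes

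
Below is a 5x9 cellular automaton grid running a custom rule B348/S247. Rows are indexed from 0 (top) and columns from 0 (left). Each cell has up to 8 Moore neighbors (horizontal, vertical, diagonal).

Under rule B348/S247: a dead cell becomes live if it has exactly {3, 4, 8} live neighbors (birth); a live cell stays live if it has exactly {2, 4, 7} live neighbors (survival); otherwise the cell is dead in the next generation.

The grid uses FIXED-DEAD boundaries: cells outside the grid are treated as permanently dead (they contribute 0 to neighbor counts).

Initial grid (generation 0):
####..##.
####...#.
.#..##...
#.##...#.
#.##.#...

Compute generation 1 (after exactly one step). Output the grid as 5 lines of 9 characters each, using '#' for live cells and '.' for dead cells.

Answer: ......##.
#..#####.
#.....#..
#.##.##..
.#..#....

Derivation:
Simulating step by step:
Generation 0 (given above): 22 live cells
Generation 1: 17 live cells
(generation 1 grid is the final answer)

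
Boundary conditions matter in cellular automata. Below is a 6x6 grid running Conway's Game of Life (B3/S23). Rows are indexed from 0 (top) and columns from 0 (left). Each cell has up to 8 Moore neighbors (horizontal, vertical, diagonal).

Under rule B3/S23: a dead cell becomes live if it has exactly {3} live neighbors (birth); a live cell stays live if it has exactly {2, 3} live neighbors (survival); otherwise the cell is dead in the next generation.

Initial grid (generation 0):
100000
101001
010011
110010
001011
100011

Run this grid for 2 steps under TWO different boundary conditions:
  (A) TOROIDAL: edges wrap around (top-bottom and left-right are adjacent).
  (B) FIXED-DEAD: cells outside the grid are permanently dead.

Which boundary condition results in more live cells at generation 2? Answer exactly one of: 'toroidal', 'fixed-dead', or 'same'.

Under TOROIDAL boundary, generation 2:
000010
000011
011010
011000
100100
000111
Population = 13

Under FIXED-DEAD boundary, generation 2:
000000
011001
101001
101010
101110
000010
Population = 14

Comparison: toroidal=13, fixed-dead=14 -> fixed-dead

Answer: fixed-dead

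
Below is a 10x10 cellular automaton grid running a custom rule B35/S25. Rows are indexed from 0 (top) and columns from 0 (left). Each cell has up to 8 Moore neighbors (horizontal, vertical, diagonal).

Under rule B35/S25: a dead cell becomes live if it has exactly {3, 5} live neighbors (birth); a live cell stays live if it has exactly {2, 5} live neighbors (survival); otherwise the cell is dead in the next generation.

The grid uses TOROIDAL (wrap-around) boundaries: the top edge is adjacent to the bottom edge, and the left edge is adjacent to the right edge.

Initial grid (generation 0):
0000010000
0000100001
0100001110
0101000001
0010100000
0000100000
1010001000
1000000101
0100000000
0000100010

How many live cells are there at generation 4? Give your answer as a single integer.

Simulating step by step:
Generation 0 (given above): 22 live cells
Generation 1: 25 live cells
0000110000
0000011110
0010000101
1101000110
0010100000
0100010000
1100000001
0000000001
1000000011
0000000000
Generation 2: 22 live cells
0000100100
0000100000
1110001100
1000000101
1001100000
0010000000
0100000001
0100000001
1000000010
0000000001
Generation 3: 31 live cells
0000000000
0101011100
0000001111
0111001110
1101000001
1111000000
0110000000
1100000010
0000000010
0000000011
Generation 4: 34 live cells
0000001110
0000010000
1111100011
1001000111
1000100110
1000000001
1011000001
1010000001
1000000101
0000000011
Population at generation 4: 34

Answer: 34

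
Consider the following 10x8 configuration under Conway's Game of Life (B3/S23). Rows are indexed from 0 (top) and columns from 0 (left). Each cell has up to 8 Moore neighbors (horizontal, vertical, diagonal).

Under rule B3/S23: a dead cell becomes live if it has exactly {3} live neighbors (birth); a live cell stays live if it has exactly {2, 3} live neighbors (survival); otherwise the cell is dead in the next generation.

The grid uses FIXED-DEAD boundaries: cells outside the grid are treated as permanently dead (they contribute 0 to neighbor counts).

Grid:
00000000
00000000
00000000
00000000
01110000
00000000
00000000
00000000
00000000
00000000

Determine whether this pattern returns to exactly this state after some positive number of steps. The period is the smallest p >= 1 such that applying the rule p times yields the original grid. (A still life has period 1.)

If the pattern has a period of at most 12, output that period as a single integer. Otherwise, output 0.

Answer: 2

Derivation:
Simulating and comparing each generation to the original:
Gen 0 (original, given above): 3 live cells
Gen 1: 3 live cells, differs from original
Gen 2: 3 live cells, MATCHES original -> period = 2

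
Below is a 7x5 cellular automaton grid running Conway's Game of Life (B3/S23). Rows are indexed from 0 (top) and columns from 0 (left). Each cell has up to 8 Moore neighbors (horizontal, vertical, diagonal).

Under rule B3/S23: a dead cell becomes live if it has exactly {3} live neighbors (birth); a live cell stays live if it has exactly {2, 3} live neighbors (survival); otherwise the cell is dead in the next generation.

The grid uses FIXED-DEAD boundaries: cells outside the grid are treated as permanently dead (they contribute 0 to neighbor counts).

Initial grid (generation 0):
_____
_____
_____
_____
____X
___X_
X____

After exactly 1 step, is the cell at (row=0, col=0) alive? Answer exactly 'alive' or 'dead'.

Answer: dead

Derivation:
Simulating step by step:
Generation 0 (given above): 3 live cells
Generation 1: 0 live cells
_____
_____
_____
_____
_____
_____
_____

Cell (0,0) at generation 1: 0 -> dead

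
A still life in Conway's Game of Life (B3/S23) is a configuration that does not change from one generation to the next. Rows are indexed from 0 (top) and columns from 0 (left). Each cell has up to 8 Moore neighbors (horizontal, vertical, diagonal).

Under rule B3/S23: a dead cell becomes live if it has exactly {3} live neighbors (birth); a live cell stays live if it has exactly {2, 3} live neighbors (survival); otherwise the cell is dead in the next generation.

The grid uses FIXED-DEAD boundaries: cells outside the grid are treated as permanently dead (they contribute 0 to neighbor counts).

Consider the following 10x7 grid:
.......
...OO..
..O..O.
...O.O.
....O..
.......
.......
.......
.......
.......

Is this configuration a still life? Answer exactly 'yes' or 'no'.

Compute generation 1 and compare to generation 0 (given above):
Generation 1:
.......
...OO..
..O..O.
...O.O.
....O..
.......
.......
.......
.......
.......
The grids are IDENTICAL -> still life.

Answer: yes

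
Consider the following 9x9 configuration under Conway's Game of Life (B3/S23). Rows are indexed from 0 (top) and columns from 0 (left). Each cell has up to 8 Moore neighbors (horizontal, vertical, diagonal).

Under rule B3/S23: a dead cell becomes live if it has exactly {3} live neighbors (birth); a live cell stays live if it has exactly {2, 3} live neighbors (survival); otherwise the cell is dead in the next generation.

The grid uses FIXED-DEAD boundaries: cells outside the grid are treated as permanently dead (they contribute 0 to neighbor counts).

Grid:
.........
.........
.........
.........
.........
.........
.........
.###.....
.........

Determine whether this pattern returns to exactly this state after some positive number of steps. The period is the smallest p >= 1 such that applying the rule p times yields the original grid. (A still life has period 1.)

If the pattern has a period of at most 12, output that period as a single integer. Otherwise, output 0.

Answer: 2

Derivation:
Simulating and comparing each generation to the original:
Gen 0 (original, given above): 3 live cells
Gen 1: 3 live cells, differs from original
Gen 2: 3 live cells, MATCHES original -> period = 2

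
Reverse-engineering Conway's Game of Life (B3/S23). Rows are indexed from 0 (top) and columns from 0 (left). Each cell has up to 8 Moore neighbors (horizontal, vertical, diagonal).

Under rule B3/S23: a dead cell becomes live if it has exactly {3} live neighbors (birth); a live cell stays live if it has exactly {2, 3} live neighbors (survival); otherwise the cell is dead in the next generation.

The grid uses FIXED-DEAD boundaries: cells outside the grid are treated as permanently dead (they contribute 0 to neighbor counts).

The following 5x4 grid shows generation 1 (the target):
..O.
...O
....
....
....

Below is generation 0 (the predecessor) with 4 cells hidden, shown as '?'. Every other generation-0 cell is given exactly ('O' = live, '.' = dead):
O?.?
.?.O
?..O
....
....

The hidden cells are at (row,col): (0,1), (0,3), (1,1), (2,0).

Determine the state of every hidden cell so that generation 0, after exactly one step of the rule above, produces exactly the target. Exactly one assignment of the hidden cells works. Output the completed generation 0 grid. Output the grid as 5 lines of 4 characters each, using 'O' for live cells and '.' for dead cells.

Answer: OO.O
...O
...O
....
....

Derivation:
Hidden generation-0 cells (in order): (0,1), (0,3), (1,1), (2,0).
A hidden cell only influences target cells in its own 3x3 neighborhood. Try each of the 2^4 = 16 assignments, step the completed generation 0 forward once under B3/S23, and compare with the target:
  (0,1)=. (0,3)=. (1,1)=. (2,0)=. -> step gives (0,2)='.' but target has 'O' -> reject
  (0,1)=. (0,3)=. (1,1)=. (2,0)=O -> step gives (0,2)='.' but target has 'O' -> reject
  (0,1)=. (0,3)=. (1,1)=O (2,0)=. -> step gives (0,2)='.' but target has 'O' -> reject
  (0,1)=. (0,3)=. (1,1)=O (2,0)=O -> step gives (0,2)='.' but target has 'O' -> reject
  (0,1)=. (0,3)=O (1,1)=. (2,0)=. -> step gives (0,2)='.' but target has 'O' -> reject
  (0,1)=. (0,3)=O (1,1)=. (2,0)=O -> step gives (0,2)='.' but target has 'O' -> reject
  (0,1)=. (0,3)=O (1,1)=O (2,0)=. -> step gives (2,2)='O' but target has '.' -> reject
  (0,1)=. (0,3)=O (1,1)=O (2,0)=O -> step gives (1,0)='O' but target has '.' -> reject
  (0,1)=O (0,3)=. (1,1)=. (2,0)=. -> step gives (0,2)='.' but target has 'O' -> reject
  (0,1)=O (0,3)=. (1,1)=. (2,0)=O -> step gives (0,2)='.' but target has 'O' -> reject
  (0,1)=O (0,3)=. (1,1)=O (2,0)=. -> step gives (0,0)='O' but target has '.' -> reject
  (0,1)=O (0,3)=. (1,1)=O (2,0)=O -> step gives (0,0)='O' but target has '.' -> reject
  (0,1)=O (0,3)=O (1,1)=. (2,0)=. -> step reproduces the target at every cell -> ACCEPT
  (0,1)=O (0,3)=O (1,1)=. (2,0)=O -> step gives (1,0)='O' but target has '.' -> reject
  (0,1)=O (0,3)=O (1,1)=O (2,0)=. -> step gives (0,0)='O' but target has '.' -> reject
  (0,1)=O (0,3)=O (1,1)=O (2,0)=O -> step gives (0,0)='O' but target has '.' -> reject
Unique solution: (0,1)=live, (0,3)=live, (1,1)=dead, (2,0)=dead.
Check: live-neighbor counts of every cell in the completed generation 0:
1131
2242
0021
0011
0000
Applying B3/S23 to generation 0 with these counts gives:
..O.
...O
....
....
....
which matches the target exactly.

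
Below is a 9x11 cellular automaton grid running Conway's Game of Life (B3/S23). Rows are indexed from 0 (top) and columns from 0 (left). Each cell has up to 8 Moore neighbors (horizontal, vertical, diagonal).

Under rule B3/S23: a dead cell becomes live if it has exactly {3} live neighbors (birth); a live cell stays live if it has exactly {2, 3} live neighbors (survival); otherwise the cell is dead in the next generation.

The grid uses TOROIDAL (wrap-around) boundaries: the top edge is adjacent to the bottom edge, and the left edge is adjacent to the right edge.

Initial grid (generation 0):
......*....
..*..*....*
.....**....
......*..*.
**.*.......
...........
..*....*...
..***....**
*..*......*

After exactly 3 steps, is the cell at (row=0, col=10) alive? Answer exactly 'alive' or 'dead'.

Answer: dead

Derivation:
Simulating step by step:
Generation 0 (given above): 21 live cells
Generation 1: 22 live cells
*.........*
.....*.....
.....**....
.....**....
...........
.**........
..*........
***.*....**
*.***....**
Generation 2: 17 live cells
**.**....*.
.....**....
....*......
.....**....
...........
.**........
..........*
....*....*.
..*.*......
Generation 3: 14 live cells
.****......
...*.*.....
....*......
.....*.....
...........
...........
...........
...*.......
.**.**....*

Cell (0,10) at generation 3: 0 -> dead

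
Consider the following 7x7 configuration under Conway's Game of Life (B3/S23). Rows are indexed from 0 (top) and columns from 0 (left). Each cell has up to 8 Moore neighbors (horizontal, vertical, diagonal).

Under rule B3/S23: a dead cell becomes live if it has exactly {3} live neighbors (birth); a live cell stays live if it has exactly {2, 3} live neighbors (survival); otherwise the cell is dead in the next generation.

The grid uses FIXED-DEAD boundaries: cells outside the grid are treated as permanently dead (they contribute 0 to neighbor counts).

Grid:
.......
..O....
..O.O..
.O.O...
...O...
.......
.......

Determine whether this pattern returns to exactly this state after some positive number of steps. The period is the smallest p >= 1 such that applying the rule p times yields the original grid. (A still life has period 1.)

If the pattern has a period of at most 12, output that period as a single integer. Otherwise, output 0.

Answer: 2

Derivation:
Simulating and comparing each generation to the original:
Gen 0 (original, given above): 6 live cells
Gen 1: 6 live cells, differs from original
Gen 2: 6 live cells, MATCHES original -> period = 2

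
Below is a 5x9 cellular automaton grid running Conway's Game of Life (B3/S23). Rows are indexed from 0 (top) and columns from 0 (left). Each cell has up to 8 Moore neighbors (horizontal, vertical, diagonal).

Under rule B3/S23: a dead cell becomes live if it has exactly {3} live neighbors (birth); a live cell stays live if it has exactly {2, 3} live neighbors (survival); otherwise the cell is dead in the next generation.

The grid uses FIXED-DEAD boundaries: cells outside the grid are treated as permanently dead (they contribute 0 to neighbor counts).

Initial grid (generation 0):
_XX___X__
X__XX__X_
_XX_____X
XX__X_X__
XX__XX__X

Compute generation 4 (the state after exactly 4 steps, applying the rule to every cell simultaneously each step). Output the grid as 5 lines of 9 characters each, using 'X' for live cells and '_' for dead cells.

Answer: __X______
_X_X__XX_
X__X_____
____XXXX_
_XXXXX___

Derivation:
Simulating step by step:
Generation 0 (given above): 19 live cells
Generation 1: 17 live cells
_XXX_____
X__X___X_
__X_XX_X_
___XX__X_
XX__XX___
Generation 2: 13 live cells
_XXX_____
______X__
__X__X_XX
_XX______
___XXX___
Generation 3: 16 live cells
__X______
_X_X__XX_
_XX___XX_
_XX__XX__
__XXX____
Generation 4: 16 live cells
(generation 4 grid is the final answer)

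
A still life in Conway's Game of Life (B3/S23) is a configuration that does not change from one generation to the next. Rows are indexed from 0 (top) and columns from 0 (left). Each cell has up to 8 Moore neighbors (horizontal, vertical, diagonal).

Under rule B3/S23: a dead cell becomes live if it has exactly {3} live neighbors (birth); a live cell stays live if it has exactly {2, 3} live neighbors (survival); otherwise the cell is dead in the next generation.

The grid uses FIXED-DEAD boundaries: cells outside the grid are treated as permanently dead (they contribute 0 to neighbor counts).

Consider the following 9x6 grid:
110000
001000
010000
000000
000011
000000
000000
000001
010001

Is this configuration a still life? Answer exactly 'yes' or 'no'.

Answer: no

Derivation:
Compute generation 1 and compare to generation 0 (given above):
Generation 1:
010000
101000
000000
000000
000000
000000
000000
000000
000000
Cell (0,0) differs: gen0=1 vs gen1=0 -> NOT a still life.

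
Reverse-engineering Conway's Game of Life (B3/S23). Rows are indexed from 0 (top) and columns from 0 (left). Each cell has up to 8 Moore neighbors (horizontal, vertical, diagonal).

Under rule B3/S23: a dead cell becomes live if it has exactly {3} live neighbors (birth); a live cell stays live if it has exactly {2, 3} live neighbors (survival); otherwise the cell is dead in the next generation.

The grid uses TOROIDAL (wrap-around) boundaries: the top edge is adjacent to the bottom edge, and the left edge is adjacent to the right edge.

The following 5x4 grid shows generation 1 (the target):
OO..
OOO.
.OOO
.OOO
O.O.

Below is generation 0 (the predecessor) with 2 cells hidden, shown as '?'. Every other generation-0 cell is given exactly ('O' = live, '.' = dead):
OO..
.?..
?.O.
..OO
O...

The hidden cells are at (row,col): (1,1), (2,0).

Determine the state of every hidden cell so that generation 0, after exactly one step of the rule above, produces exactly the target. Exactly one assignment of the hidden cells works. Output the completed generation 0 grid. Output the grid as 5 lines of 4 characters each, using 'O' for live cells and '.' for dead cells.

Answer: OO..
.O..
..O.
..OO
O...

Derivation:
Hidden generation-0 cells (in order): (1,1), (2,0).
A hidden cell only influences target cells in its own 3x3 neighborhood. Try each of the 2^2 = 4 assignments, step the completed generation 0 forward once under B3/S23, and compare with the target:
  (1,1)=. (2,0)=. -> step gives (1,0)='.' but target has 'O' -> reject
  (1,1)=. (2,0)=O -> step gives (1,1)='.' but target has 'O' -> reject
  (1,1)=O (2,0)=. -> step reproduces the target at every cell -> ACCEPT
  (1,1)=O (2,0)=O -> step gives (1,0)='.' but target has 'O' -> reject
Unique solution: (1,1)=live, (2,0)=dead.
Check: live-neighbor counts of every cell in the completed generation 0:
3322
3332
2333
2323
3434
Applying B3/S23 to generation 0 with these counts gives:
OO..
OOO.
.OOO
.OOO
O.O.
which matches the target exactly.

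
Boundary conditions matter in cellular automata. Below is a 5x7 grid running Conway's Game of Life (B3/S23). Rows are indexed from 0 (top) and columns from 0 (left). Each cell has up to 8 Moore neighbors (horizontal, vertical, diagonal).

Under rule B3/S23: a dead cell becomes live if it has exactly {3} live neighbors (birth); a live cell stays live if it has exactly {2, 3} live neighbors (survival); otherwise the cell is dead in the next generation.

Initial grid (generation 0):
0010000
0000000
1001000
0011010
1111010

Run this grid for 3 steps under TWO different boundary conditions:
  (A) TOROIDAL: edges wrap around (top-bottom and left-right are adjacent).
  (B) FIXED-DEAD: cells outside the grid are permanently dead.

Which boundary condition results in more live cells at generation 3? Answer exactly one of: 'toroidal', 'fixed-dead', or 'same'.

Under TOROIDAL boundary, generation 3:
0000000
0000000
0001100
0000000
0000000
Population = 2

Under FIXED-DEAD boundary, generation 3:
0000000
0000000
0011100
0000000
0000000
Population = 3

Comparison: toroidal=2, fixed-dead=3 -> fixed-dead

Answer: fixed-dead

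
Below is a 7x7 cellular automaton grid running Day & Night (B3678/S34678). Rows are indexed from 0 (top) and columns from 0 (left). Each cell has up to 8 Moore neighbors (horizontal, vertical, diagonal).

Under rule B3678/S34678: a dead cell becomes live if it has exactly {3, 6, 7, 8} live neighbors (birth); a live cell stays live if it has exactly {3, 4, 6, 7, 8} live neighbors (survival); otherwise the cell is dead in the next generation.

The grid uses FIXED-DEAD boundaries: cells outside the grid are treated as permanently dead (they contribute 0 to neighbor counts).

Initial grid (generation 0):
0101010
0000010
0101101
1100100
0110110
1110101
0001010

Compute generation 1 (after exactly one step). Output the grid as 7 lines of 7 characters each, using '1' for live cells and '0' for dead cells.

Simulating step by step:
Generation 0 (given above): 22 live cells
Generation 1: 20 live cells
(generation 1 grid is the final answer)

Answer: 0000100
0001011
1010100
1100100
0110110
0110100
0110100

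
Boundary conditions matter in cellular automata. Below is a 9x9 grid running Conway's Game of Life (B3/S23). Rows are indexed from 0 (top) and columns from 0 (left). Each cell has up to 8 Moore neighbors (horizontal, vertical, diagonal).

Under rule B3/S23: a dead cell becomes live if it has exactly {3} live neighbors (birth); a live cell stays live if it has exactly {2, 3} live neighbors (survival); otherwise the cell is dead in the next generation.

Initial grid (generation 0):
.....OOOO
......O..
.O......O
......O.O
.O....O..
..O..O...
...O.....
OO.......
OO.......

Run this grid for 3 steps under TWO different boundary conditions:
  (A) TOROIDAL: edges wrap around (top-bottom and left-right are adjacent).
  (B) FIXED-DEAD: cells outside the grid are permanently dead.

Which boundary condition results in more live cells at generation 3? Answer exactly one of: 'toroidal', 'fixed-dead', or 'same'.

Answer: toroidal

Derivation:
Under TOROIDAL boundary, generation 3:
.OO......
.O.......
O........
.......O.
.....OOO.
.OO......
O.O......
.O.......
.O.......
Population = 14

Under FIXED-DEAD boundary, generation 3:
......O..
......O..
.........
.........
.....OOO.
.OO......
.OO......
.O.......
.........
Population = 10

Comparison: toroidal=14, fixed-dead=10 -> toroidal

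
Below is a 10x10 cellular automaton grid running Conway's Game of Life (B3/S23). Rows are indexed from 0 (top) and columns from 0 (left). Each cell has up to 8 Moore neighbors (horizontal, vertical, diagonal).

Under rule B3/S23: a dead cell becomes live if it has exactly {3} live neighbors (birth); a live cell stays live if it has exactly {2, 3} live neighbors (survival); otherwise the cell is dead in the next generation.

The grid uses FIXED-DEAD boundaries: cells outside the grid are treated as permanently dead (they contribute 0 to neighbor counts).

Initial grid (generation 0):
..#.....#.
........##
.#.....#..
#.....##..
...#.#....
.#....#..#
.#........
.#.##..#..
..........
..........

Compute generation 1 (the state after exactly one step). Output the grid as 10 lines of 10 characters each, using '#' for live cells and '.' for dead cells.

Answer: ........##
.......###
......##..
......##..
.....#.#..
..#.......
##........
..#.......
..........
..........

Derivation:
Simulating step by step:
Generation 0 (given above): 19 live cells
Generation 1: 15 live cells
(generation 1 grid is the final answer)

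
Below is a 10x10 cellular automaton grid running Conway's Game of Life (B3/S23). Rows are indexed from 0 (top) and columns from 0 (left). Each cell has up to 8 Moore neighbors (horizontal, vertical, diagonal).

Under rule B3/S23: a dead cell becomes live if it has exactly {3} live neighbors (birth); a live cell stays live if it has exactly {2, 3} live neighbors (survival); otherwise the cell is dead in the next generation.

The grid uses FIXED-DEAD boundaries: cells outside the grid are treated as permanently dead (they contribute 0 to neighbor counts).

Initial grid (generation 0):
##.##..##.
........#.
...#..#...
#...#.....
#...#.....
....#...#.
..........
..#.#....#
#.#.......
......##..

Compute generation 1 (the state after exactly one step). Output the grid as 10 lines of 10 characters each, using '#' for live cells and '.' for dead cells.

Answer: .......##.
..###...#.
..........
...###....
...###....
..........
...#......
.#.#......
.#.#......
..........

Derivation:
Simulating step by step:
Generation 0 (given above): 22 live cells
Generation 1: 17 live cells
(generation 1 grid is the final answer)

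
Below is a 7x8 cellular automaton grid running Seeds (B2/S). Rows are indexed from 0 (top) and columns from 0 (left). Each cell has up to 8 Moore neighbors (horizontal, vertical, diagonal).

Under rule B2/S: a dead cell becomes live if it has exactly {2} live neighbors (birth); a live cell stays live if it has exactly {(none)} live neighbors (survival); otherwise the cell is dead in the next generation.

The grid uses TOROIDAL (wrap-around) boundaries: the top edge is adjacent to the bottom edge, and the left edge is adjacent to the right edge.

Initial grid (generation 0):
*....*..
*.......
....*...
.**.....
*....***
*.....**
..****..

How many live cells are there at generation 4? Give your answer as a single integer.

Answer: 9

Derivation:
Simulating step by step:
Generation 0 (given above): 17 live cells
Generation 1: 14 live cells
..*...**
.*..**.*
*.**....
...**...
..*.....
..*.....
........
Generation 2: 14 live cells
.*.**...
........
......**
........
.*..*...
.*.*....
.***..**
Generation 3: 20 live cells
.....***
*.******
........
*....***
*..*....
.....***
.....*..
Generation 4: 9 live cells
.**.....
.*......
..*.....
.*..*...
.*......
*.......
*.......
Population at generation 4: 9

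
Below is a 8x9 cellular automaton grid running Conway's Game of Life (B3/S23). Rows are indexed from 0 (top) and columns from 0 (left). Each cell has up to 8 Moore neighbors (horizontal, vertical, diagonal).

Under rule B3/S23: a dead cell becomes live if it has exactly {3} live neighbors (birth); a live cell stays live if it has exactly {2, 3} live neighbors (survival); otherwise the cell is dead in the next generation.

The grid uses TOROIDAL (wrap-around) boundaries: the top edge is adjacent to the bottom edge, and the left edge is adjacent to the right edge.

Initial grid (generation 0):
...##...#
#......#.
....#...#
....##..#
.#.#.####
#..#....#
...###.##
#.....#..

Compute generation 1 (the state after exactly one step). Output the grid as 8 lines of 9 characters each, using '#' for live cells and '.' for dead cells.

Answer: #......##
#..##..#.
#...##.##
...#....#
..##.##..
...#.....
...#####.
#.....#..

Derivation:
Simulating step by step:
Generation 0 (given above): 26 live cells
Generation 1: 26 live cells
(generation 1 grid is the final answer)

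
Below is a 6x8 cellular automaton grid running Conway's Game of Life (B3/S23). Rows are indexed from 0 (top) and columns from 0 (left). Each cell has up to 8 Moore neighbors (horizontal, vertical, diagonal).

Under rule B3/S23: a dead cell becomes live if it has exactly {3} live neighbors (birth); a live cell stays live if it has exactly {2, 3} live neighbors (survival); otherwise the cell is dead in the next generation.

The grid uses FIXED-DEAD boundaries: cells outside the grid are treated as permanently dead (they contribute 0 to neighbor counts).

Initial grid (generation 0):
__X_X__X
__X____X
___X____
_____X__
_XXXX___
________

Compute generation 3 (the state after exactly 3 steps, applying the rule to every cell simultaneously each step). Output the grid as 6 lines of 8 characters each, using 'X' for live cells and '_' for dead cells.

Simulating step by step:
Generation 0 (given above): 11 live cells
Generation 1: 7 live cells
___X____
__X_____
________
________
__XXX___
__XX____
Generation 2: 5 live cells
________
________
________
___X____
__X_X___
__X_X___
Generation 3: 3 live cells
(generation 3 grid is the final answer)

Answer: ________
________
________
___X____
__X_X___
________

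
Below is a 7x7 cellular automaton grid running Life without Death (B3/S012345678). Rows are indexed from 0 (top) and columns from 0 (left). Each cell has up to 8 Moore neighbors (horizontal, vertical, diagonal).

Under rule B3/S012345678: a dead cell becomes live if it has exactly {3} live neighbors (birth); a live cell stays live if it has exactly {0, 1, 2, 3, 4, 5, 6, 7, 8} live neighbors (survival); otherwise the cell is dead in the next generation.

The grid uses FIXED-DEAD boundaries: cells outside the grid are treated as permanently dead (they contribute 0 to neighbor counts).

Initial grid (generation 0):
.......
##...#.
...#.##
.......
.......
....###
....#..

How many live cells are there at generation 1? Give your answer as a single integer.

Answer: 14

Derivation:
Simulating step by step:
Generation 0 (given above): 10 live cells
Generation 1: 14 live cells
.......
##..###
...####
.......
.....#.
....###
....#..
Population at generation 1: 14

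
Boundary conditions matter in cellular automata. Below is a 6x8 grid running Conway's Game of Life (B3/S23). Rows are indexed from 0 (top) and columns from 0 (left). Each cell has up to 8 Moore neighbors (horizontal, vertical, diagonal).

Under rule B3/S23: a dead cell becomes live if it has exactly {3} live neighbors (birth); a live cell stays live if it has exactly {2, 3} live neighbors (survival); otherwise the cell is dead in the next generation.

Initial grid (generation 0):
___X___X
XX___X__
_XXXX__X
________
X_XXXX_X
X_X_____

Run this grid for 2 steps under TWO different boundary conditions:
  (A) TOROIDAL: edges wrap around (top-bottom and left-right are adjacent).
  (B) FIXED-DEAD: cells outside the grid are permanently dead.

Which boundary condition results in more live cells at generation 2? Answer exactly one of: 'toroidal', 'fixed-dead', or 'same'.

Answer: toroidal

Derivation:
Under TOROIDAL boundary, generation 2:
__X_____
_X____XX
_XXXX___
_____XXX
X_XXX___
X_X___X_
Population = 18

Under FIXED-DEAD boundary, generation 2:
________
X__X____
X_XXX_X_
_____X__
__X_X___
__X_X___
Population = 12

Comparison: toroidal=18, fixed-dead=12 -> toroidal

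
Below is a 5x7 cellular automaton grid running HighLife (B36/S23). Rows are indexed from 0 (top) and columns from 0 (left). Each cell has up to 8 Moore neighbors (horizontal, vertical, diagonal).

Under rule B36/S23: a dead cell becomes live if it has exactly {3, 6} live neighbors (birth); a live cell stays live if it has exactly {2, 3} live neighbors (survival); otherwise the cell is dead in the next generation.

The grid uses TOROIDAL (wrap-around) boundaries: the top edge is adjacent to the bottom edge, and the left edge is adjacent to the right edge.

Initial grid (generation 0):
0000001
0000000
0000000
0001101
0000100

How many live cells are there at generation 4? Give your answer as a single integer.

Simulating step by step:
Generation 0 (given above): 5 live cells
Generation 1: 5 live cells
0000000
0000000
0000000
0001110
0001100
Generation 2: 5 live cells
0000000
0000000
0000100
0001010
0001010
Generation 3: 3 live cells
0000000
0000000
0000100
0001010
0000000
Generation 4: 2 live cells
0000000
0000000
0000100
0000100
0000000
Population at generation 4: 2

Answer: 2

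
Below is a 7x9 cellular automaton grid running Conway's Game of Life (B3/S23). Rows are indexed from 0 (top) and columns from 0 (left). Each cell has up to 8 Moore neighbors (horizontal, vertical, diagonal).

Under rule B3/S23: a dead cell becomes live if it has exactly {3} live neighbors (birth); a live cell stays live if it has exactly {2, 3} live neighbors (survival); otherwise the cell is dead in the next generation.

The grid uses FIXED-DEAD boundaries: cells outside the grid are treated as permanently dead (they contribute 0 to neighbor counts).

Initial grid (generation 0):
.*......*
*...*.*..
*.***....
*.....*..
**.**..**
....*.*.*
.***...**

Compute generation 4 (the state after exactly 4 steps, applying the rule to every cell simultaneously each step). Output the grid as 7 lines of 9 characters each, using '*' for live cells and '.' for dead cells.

Simulating step by step:
Generation 0 (given above): 25 live cells
Generation 1: 24 live cells
.........
*.*.**...
*..**....
*....*.*.
**.**.*.*
*...***..
..**...**
Generation 2: 22 live cells
.........
.*..**...
*..*..*..
*.*..***.
**.*.....
*.....*.*
...*****.
Generation 3: 25 live cells
.........
....**...
*.**...*.
*.******.
*.*..*...
****..*..
....****.
Generation 4: 20 live cells
(generation 4 grid is the final answer)

Answer: .........
...**....
..*....*.
*....*.*.
*......*.
*.**...*.
.*******.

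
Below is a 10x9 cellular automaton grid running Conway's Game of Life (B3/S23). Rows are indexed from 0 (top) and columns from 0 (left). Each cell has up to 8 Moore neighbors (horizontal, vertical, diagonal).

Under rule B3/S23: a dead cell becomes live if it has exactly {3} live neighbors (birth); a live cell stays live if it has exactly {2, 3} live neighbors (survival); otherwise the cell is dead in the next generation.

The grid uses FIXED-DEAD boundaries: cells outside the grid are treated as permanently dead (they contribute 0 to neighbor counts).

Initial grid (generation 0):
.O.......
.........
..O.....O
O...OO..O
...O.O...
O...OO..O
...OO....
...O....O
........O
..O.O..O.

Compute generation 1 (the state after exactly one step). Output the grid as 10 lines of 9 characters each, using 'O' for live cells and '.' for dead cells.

Answer: .........
.........
.........
...OOO...
...O..O..
.....O...
...O.O...
...OO....
...O...OO
.........

Derivation:
Simulating step by step:
Generation 0 (given above): 21 live cells
Generation 1: 13 live cells
(generation 1 grid is the final answer)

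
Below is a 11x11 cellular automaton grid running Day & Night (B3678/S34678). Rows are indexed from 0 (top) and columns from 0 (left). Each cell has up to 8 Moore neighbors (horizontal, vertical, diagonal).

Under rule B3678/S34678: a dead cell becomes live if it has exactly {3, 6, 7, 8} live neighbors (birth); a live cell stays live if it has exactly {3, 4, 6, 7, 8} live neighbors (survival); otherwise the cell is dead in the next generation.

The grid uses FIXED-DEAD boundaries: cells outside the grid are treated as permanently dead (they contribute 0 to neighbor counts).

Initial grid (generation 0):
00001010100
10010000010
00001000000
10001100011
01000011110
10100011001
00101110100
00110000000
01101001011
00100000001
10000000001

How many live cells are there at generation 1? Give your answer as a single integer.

Simulating step by step:
Generation 0 (given above): 39 live cells
Generation 1: 31 live cells
00000000000
00001100000
00011100011
00000111010
11000011110
00010001000
00100110000
00100011110
01100000000
00010000001
00000000000
Population at generation 1: 31

Answer: 31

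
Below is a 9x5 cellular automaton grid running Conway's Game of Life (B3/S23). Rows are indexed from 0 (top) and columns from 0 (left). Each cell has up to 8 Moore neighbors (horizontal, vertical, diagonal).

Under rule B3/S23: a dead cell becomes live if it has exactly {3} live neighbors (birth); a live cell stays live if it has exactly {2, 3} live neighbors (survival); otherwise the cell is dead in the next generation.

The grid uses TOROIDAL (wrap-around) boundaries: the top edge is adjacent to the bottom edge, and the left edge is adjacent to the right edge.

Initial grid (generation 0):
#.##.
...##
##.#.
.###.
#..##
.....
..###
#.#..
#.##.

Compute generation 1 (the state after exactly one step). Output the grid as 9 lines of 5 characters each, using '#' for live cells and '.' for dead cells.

Simulating step by step:
Generation 0 (given above): 22 live cells
Generation 1: 15 live cells
(generation 1 grid is the final answer)

Answer: #....
.....
##...
.....
##.##
#.#..
.####
#....
#....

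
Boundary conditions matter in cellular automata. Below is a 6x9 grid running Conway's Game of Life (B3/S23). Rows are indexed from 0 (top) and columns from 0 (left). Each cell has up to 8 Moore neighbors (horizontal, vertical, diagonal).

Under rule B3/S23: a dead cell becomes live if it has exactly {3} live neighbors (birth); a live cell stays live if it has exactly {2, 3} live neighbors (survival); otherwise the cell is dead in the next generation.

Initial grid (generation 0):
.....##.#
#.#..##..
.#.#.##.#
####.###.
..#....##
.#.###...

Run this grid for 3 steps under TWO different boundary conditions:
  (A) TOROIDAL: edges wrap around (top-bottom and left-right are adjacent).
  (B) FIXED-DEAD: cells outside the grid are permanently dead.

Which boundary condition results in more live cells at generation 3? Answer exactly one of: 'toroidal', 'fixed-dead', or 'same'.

Under TOROIDAL boundary, generation 3:
......##.
.......##
#..##...#
.##.#....
#..##....
.........
Population = 14

Under FIXED-DEAD boundary, generation 3:
.........
..##.#...
..####...
.#..#....
..##.....
..#......
Population = 12

Comparison: toroidal=14, fixed-dead=12 -> toroidal

Answer: toroidal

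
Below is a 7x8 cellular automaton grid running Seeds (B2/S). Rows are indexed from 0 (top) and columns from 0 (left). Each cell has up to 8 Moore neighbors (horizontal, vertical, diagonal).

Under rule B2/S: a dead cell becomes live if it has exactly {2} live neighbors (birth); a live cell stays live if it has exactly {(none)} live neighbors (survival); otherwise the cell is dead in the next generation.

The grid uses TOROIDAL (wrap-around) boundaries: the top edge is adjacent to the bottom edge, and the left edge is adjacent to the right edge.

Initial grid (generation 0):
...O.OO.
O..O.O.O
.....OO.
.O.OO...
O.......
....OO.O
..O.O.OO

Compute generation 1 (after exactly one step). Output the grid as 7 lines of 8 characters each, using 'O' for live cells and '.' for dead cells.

Answer: .O......
..O.....
.O......
O.O...OO
.OO...OO
.O......
O.......

Derivation:
Simulating step by step:
Generation 0 (given above): 20 live cells
Generation 1: 13 live cells
(generation 1 grid is the final answer)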